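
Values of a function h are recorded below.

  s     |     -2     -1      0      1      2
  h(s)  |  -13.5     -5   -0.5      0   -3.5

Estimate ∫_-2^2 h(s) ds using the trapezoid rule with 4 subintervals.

Δs = 1.
T_4 = (1/2)·[(-13.5) + 2·(-5) + 2·(-0.5) + 2·0 + (-3.5)] = -14.

-14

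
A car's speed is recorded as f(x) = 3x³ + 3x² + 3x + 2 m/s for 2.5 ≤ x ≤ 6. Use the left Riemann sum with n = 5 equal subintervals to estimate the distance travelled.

Δx = (6 − 2.5)/5 = 0.7.
Left endpoints: 2.5, 3.2, 3.9, 4.6, 5.3.
f(2.5) = 75.125, f(3.2) = 140.624, f(3.9) = 237.287, f(4.6) = 371.288, f(5.3) = 548.801.
Sum = Δx · [f(2.5) + f(3.2) + f(3.9) + f(4.6) + f(5.3)].
Sum = 961.1875.

961.1875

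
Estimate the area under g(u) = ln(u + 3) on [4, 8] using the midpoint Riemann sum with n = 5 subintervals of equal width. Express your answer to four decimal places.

8.7569

Δu = (8 − 4)/5 = 0.8.
Midpoints: 4.4, 5.2, 6, 6.8, 7.6.
g(4.4) ≈ 2.0015, g(5.2) ≈ 2.1041, g(6) ≈ 2.1972, g(6.8) ≈ 2.2824, g(7.6) ≈ 2.3609.
Sum = Δu · [g(4.4) + g(5.2) + g(6) + g(6.8) + g(7.6)].
Sum ≈ 8.7569.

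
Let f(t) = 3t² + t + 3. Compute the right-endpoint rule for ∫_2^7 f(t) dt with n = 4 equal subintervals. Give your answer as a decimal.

Δt = (7 − 2)/4 = 1.25.
Right endpoints: 3.25, 4.5, 5.75, 7.
f(3.25) = 37.9375, f(4.5) = 68.25, f(5.75) = 107.9375, f(7) = 157.
Sum = Δt · [f(3.25) + f(4.5) + f(5.75) + f(7)].
Sum = 463.90625.

463.90625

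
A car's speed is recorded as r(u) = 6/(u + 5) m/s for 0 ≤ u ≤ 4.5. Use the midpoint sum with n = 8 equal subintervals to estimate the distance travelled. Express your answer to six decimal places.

3.848842

Δu = (4.5 − 0)/8 = 0.5625.
Midpoints: 0.28125, 0.84375, 1.40625, 1.96875, 2.53125, 3.09375, 3.65625, 4.21875.
r(0.28125) = 192/169, r(0.84375) = 192/187, r(1.40625) = 192/205, r(1.96875) = 192/223, r(2.53125) = 192/241, r(3.09375) = 192/259, r(3.65625) = 192/277, r(4.21875) = 192/295.
Sum = Δu · [r(0.28125) + r(0.84375) + r(1.40625) + ...].
Sum ≈ 3.848842.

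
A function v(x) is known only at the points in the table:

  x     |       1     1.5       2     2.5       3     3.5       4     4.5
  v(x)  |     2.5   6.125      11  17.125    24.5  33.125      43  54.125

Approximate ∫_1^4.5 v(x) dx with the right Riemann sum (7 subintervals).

Δx = 0.5.
Sum = 0.5·[6.125 + 11 + 17.125 + 24.5 + 33.125 + 43 + 54.125] = 94.5.

94.5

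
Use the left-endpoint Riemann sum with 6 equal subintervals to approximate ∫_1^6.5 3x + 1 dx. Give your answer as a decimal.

59.8125

Δx = (6.5 − 1)/6 = 11/12.
Left endpoints: 1, 23/12, 17/6, 3.75, 14/3, 67/12.
f(1) = 4, f(23/12) = 6.75, f(17/6) = 9.5, f(3.75) = 12.25, f(14/3) = 15, f(67/12) = 17.75.
Sum = Δx · [f(1) + f(23/12) + f(17/6) + ...].
Sum = 59.8125.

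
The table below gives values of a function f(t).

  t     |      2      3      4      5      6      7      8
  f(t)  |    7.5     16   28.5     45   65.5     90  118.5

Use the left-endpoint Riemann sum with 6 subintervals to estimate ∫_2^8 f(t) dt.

Δt = 1.
Sum = 1·[7.5 + 16 + 28.5 + 45 + 65.5 + 90] = 252.5.

252.5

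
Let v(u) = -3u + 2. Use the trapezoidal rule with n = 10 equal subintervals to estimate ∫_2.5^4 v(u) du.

-11.625

Δu = (4 − 2.5)/10 = 0.15.
v(2.5) = -5.5, v(2.65) = -5.95, v(2.8) = -6.4, v(2.95) = -6.85, v(3.1) = -7.3, v(3.25) = -7.75, v(3.4) = -8.2, v(3.55) = -8.65, v(3.7) = -9.1, v(3.85) = -9.55, v(4) = -10.
T_10 = (Δu/2)·[v(u_0) + 2v(u_1) + ... + 2v(u_{9}) + v(u_10)].
Sum = -11.625.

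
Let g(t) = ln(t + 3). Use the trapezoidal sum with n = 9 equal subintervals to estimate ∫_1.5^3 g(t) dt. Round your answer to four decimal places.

Δt = (3 − 1.5)/9 = 1/6.
g(1.5) ≈ 1.5041, g(5/3) ≈ 1.5404, g(11/6) ≈ 1.5755, g(2) ≈ 1.6094, g(13/6) ≈ 1.6422, g(7/3) ≈ 1.6740, g(2.5) ≈ 1.7047, g(8/3) ≈ 1.7346, g(17/6) ≈ 1.7636, g(3) ≈ 1.7918.
T_9 = (Δt/2)·[g(t_0) + 2g(t_1) + ... + 2g(t_{8}) + g(t_9)].
Sum ≈ 2.4821.

2.4821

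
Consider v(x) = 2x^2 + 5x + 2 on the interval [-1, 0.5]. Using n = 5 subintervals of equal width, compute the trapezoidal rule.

Δx = (0.5 − (-1))/5 = 0.3.
v(-1) = -1, v(-0.7) = -0.52, v(-0.4) = 0.32, v(-0.1) = 1.52, v(0.2) = 3.08, v(0.5) = 5.
T_5 = (Δx/2)·[v(x_0) + 2v(x_1) + ... + 2v(x_{4}) + v(x_5)].
Sum = 1.92.

1.92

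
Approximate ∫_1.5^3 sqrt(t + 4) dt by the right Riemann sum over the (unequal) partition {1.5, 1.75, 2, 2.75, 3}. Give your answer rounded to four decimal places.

3.8218

Subinterval widths: 0.25, 0.25, 0.75, 0.25.
Right endpoints: 1.75, 2, 2.75, 3.
f(1.75) ≈ 2.3979, f(2) ≈ 2.4495, f(2.75) ≈ 2.5981, f(3) ≈ 2.6458.
Sum = Σ Δt_i · f(t_i).
Sum ≈ 3.8218.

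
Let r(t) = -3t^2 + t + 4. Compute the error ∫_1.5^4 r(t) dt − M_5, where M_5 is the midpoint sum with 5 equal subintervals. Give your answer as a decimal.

-0.15625

Exact integral: ∫_1.5^4 r(t) dt = -43.75.
M_5 = -43.59375.
Error = -43.75 − (-43.59375) = -0.15625.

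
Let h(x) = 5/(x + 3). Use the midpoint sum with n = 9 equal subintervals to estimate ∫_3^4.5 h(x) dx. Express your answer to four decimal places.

Δx = (4.5 − 3)/9 = 1/6.
Midpoints: 37/12, 3.25, 41/12, 43/12, 3.75, 47/12, 49/12, 4.25, 53/12.
h(37/12) = 60/73, h(3.25) = 0.8, h(41/12) = 60/77, h(43/12) = 60/79, h(3.75) = 20/27, h(47/12) = 60/83, h(49/12) = 12/17, h(4.25) = 20/29, h(53/12) = 60/89.
Sum = Δx · [h(37/12) + h(3.25) + h(41/12) + ...].
Sum ≈ 1.1157.

1.1157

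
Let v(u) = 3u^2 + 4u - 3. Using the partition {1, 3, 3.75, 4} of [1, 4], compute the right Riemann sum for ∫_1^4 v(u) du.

127.890625

Subinterval widths: 2, 0.75, 0.25.
Right endpoints: 3, 3.75, 4.
v(3) = 36, v(3.75) = 54.1875, v(4) = 61.
Sum = Σ Δu_i · v(u_i).
Sum = 127.890625.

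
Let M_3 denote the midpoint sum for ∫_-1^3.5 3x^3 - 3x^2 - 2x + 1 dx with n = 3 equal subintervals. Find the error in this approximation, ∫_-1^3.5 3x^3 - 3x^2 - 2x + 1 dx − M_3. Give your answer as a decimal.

Exact integral: ∫_-1^3.5 f(x) dx = 61.171875.
M_3 = 54.2109375.
Error = 61.171875 − 54.2109375 = 6.9609375.

6.9609375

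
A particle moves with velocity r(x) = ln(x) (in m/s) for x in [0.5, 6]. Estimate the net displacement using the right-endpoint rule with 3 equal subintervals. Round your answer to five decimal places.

Δx = (6 − 0.5)/3 = 11/6.
Right endpoints: 7/3, 25/6, 6.
r(7/3) ≈ 0.84730, r(25/6) ≈ 1.42712, r(6) ≈ 1.79176.
Sum = Δx · [r(7/3) + r(25/6) + r(6)].
Sum ≈ 7.45465.

7.45465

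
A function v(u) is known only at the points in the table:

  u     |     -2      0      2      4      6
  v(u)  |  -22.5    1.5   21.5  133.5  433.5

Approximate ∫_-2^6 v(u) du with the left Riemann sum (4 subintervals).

Δu = 2.
Sum = 2·[(-22.5) + 1.5 + 21.5 + 133.5] = 268.

268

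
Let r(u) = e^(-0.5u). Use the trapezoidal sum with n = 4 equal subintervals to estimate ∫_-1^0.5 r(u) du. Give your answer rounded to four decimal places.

Δu = (0.5 − (-1))/4 = 0.375.
r(-1) ≈ 1.6487, r(-0.625) ≈ 1.3668, r(-0.25) ≈ 1.1331, r(0.125) ≈ 0.9394, r(0.5) ≈ 0.7788.
T_4 = (Δu/2)·[r(u_0) + 2r(u_1) + 2r(u_2) + 2r(u_3) + r(u_4)].
Sum ≈ 1.7449.

1.7449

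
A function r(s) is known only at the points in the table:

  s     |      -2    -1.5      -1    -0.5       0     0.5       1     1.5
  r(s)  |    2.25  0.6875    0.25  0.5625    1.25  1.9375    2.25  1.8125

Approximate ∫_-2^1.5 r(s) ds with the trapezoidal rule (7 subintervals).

Δs = 0.5.
T_7 = (0.5/2)·[2.25 + 2·0.6875 + 2·0.25 + 2·0.5625 + 2·1.25 + 2·1.9375 + 2·2.25 + 1.8125] = 4.484375.

4.484375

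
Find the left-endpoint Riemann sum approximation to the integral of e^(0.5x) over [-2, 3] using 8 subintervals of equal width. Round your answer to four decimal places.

Δx = (3 − (-2))/8 = 0.625.
Left endpoints: -2, -1.375, -0.75, -0.125, 0.5, 1.125, 1.75, 2.375.
f(-2) ≈ 0.3679, f(-1.375) ≈ 0.5028, f(-0.75) ≈ 0.6873, f(-0.125) ≈ 0.9394, f(0.5) ≈ 1.2840, f(1.125) ≈ 1.7551, f(1.75) ≈ 2.3989, f(2.375) ≈ 3.2789.
Sum = Δx · [f(-2) + f(-1.375) + f(-0.75) + ...].
Sum ≈ 7.0089.

7.0089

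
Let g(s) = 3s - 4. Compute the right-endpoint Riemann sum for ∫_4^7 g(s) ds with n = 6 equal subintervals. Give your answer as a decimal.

Δs = (7 − 4)/6 = 0.5.
Right endpoints: 4.5, 5, 5.5, 6, 6.5, 7.
g(4.5) = 9.5, g(5) = 11, g(5.5) = 12.5, g(6) = 14, g(6.5) = 15.5, g(7) = 17.
Sum = Δs · [g(4.5) + g(5) + g(5.5) + ...].
Sum = 39.75.

39.75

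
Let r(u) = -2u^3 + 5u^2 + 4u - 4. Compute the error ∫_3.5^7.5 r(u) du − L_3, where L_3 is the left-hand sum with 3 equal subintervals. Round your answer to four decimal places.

Exact integral: ∫_3.5^7.5 r(u) du ≈ -803.333333.
L_3 ≈ -488.518519.
Error ≈ -803.333333 − (-488.518519) ≈ -314.8148.

-314.8148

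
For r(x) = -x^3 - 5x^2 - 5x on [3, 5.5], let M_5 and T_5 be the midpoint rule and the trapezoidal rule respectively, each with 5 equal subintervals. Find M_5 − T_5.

M_5 = -493.0078125.
T_5 = -495.78125.
M_5 − T_5 = 2.7734375.

2.7734375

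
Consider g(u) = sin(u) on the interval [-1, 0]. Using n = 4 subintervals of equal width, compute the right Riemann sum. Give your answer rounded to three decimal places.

Δu = (0 − (-1))/4 = 0.25.
Right endpoints: -0.75, -0.5, -0.25, 0.
g(-0.75) ≈ -0.682, g(-0.5) ≈ -0.479, g(-0.25) ≈ -0.247, g(0) ≈ 0.000.
Sum = Δu · [g(-0.75) + g(-0.5) + g(-0.25) + g(0)].
Sum ≈ -0.352.

-0.352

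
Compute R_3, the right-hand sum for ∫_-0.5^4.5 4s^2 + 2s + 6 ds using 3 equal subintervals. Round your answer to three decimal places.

255.926

Δs = (4.5 − (-0.5))/3 = 5/3.
Right endpoints: 7/6, 17/6, 4.5.
f(7/6) = 124/9, f(17/6) = 394/9, f(4.5) = 96.
Sum = Δs · [f(7/6) + f(17/6) + f(4.5)].
Sum ≈ 255.926.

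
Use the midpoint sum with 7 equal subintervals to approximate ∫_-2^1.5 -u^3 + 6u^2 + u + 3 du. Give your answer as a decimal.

34.6171875

Δu = (1.5 − (-2))/7 = 0.5.
Midpoints: -1.75, -1.25, -0.75, -0.25, 0.25, 0.75, 1.25.
f(-1.75) = 24.984375, f(-1.25) = 13.078125, f(-0.75) = 6.046875, f(-0.25) = 3.140625, f(0.25) = 3.609375, f(0.75) = 6.703125, f(1.25) = 11.671875.
Sum = Δu · [f(-1.75) + f(-1.25) + f(-0.75) + ...].
Sum = 34.6171875.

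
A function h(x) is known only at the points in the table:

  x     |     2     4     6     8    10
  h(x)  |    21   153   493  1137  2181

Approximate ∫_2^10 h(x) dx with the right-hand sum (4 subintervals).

7928

Δx = 2.
Sum = 2·[153 + 493 + 1137 + 2181] = 7928.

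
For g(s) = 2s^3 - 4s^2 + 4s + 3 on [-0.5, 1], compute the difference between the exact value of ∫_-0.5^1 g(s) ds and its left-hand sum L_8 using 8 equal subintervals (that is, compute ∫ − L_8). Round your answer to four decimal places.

Exact integral: ∫_-0.5^1 g(s) ds = 4.96875.
L_8 ≈ 4.454590.
Error ≈ 4.96875 − 4.454590 ≈ 0.5142.

0.5142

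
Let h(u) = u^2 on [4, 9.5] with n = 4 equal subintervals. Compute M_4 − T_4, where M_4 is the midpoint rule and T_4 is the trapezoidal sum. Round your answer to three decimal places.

-2.600

M_4 ≈ 263.59180.
T_4 = 266.19140625.
M_4 − T_4 ≈ -2.600.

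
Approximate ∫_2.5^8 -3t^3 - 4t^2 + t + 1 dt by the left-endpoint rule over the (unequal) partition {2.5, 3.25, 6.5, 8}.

-1987.54296875

Subinterval widths: 0.75, 3.25, 1.5.
Left endpoints: 2.5, 3.25, 6.5.
f(2.5) = -68.375, f(3.25) = -140.984375, f(6.5) = -985.375.
Sum = Σ Δt_i · f(t_i).
Sum = -1987.54296875.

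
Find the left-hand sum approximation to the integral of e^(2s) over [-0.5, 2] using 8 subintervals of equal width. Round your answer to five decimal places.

Δs = (2 − (-0.5))/8 = 0.3125.
Left endpoints: -0.5, -0.1875, 0.125, 0.4375, 0.75, 1.0625, 1.375, 1.6875.
f(-0.5) ≈ 0.36788, f(-0.1875) ≈ 0.68729, f(0.125) ≈ 1.28403, f(0.4375) ≈ 2.39888, f(0.75) ≈ 4.48169, f(1.0625) ≈ 8.37290, f(1.375) ≈ 15.64263, f(1.6875) ≈ 29.22428.
Sum = Δs · [f(-0.5) + f(-0.1875) + f(0.125) + ...].
Sum ≈ 19.51862.

19.51862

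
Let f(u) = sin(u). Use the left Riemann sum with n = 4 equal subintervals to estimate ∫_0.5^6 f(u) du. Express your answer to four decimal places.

Δu = (6 − 0.5)/4 = 1.375.
Left endpoints: 0.5, 1.875, 3.25, 4.625.
f(0.5) ≈ 0.4794, f(1.875) ≈ 0.9541, f(3.25) ≈ -0.1082, f(4.625) ≈ -0.9962.
Sum = Δu · [f(0.5) + f(1.875) + f(3.25) + f(4.625)].
Sum ≈ 0.4526.

0.4526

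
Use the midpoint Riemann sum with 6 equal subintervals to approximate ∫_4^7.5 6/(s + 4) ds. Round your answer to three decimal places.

2.177

Δs = (7.5 − 4)/6 = 7/12.
Midpoints: 103/24, 4.875, 131/24, 145/24, 6.625, 173/24.
f(103/24) = 144/199, f(4.875) = 48/71, f(131/24) = 144/227, f(145/24) = 144/241, f(6.625) = 48/85, f(173/24) = 144/269.
Sum = Δs · [f(103/24) + f(4.875) + f(131/24) + ...].
Sum ≈ 2.177.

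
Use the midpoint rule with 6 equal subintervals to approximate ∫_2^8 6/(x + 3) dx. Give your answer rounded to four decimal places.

4.7229

Δx = (8 − 2)/6 = 1.
Midpoints: 2.5, 3.5, 4.5, 5.5, 6.5, 7.5.
f(2.5) = 12/11, f(3.5) = 12/13, f(4.5) = 0.8, f(5.5) = 12/17, f(6.5) = 12/19, f(7.5) = 4/7.
Sum = Δx · [f(2.5) + f(3.5) + f(4.5) + ...].
Sum ≈ 4.7229.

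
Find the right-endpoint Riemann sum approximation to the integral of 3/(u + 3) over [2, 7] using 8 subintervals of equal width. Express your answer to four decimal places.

Δu = (7 − 2)/8 = 0.625.
Right endpoints: 2.625, 3.25, 3.875, 4.5, 5.125, 5.75, 6.375, 7.
f(2.625) = 8/15, f(3.25) = 0.48, f(3.875) = 24/55, f(4.5) = 0.4, f(5.125) = 24/65, f(5.75) = 12/35, f(6.375) = 0.32, f(7) = 0.3.
Sum = Δu · [f(2.625) + f(3.25) + f(3.875) + ...].
Sum ≈ 1.9886.

1.9886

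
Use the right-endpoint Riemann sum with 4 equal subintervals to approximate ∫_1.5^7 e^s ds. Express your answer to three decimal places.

2009.887

Δs = (7 − 1.5)/4 = 1.375.
Right endpoints: 2.875, 4.25, 5.625, 7.
f(2.875) ≈ 17.725, f(4.25) ≈ 70.105, f(5.625) ≈ 277.272, f(7) ≈ 1096.633.
Sum = Δs · [f(2.875) + f(4.25) + f(5.625) + f(7)].
Sum ≈ 2009.887.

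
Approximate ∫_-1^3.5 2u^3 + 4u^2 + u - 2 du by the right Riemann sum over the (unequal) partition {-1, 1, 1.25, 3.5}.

Subinterval widths: 2, 0.25, 2.25.
Right endpoints: 1, 1.25, 3.5.
f(1) = 5, f(1.25) = 9.40625, f(3.5) = 136.25.
Sum = Σ Δu_i · f(u_i).
Sum = 318.9140625.

318.9140625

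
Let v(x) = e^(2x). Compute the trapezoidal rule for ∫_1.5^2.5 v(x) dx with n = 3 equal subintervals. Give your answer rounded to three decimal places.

66.523

Δx = (2.5 − 1.5)/3 = 1/3.
v(1.5) ≈ 20.086, v(11/6) ≈ 39.121, v(13/6) ≈ 76.198, v(2.5) ≈ 148.413.
T_3 = (Δx/2)·[v(x_0) + 2v(x_1) + 2v(x_2) + v(x_3)].
Sum ≈ 66.523.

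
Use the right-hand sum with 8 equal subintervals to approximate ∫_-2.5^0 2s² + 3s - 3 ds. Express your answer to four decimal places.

Δs = (0 − (-2.5))/8 = 0.3125.
Right endpoints: -2.1875, -1.875, -1.5625, -1.25, -0.9375, -0.625, -0.3125, 0.
f(-2.1875) = 0.0078125, f(-1.875) = -1.59375, f(-1.5625) = -2.8046875, f(-1.25) = -3.625, f(-0.9375) = -4.0546875, f(-0.625) = -4.09375, f(-0.3125) = -3.7421875, f(0) = -3.
Sum = Δs · [f(-2.1875) + f(-1.875) + f(-1.5625) + ...].
Sum ≈ -7.1582.

-7.1582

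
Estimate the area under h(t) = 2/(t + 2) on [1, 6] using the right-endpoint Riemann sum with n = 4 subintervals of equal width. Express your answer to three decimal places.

1.726

Δt = (6 − 1)/4 = 1.25.
Right endpoints: 2.25, 3.5, 4.75, 6.
h(2.25) = 8/17, h(3.5) = 4/11, h(4.75) = 8/27, h(6) = 0.25.
Sum = Δt · [h(2.25) + h(3.5) + h(4.75) + h(6)].
Sum ≈ 1.726.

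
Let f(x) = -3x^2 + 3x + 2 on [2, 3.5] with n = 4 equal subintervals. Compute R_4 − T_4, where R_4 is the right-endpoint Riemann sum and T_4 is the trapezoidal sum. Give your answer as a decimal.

-3.796875

R_4 = -23.40234375.
T_4 = -19.60546875.
R_4 − T_4 = -3.796875.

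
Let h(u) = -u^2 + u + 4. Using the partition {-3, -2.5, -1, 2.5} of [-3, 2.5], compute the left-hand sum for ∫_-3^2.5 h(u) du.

-4.125

Subinterval widths: 0.5, 1.5, 3.5.
Left endpoints: -3, -2.5, -1.
h(-3) = -8, h(-2.5) = -4.75, h(-1) = 2.
Sum = Σ Δu_i · h(u_i).
Sum = -4.125.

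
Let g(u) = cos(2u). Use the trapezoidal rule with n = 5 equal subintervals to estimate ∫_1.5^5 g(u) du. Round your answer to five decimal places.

Δu = (5 − 1.5)/5 = 0.7.
g(1.5) ≈ -0.98999, g(2.2) ≈ -0.30733, g(2.9) ≈ 0.88552, g(3.6) ≈ 0.60835, g(4.3) ≈ -0.67872, g(5) ≈ -0.83907.
T_5 = (Δu/2)·[g(u_0) + 2g(u_1) + ... + 2g(u_{4}) + g(u_5)].
Sum ≈ -0.28470.

-0.28470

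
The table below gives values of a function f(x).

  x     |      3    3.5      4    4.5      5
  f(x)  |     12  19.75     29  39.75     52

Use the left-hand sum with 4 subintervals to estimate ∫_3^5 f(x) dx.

50.25

Δx = 0.5.
Sum = 0.5·[12 + 19.75 + 29 + 39.75] = 50.25.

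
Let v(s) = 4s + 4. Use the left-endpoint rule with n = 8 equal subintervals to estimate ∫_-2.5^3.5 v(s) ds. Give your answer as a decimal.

27

Δs = (3.5 − (-2.5))/8 = 0.75.
Left endpoints: -2.5, -1.75, -1, -0.25, 0.5, 1.25, 2, 2.75.
v(-2.5) = -6, v(-1.75) = -3, v(-1) = 0, v(-0.25) = 3, v(0.5) = 6, v(1.25) = 9, v(2) = 12, v(2.75) = 15.
Sum = Δs · [v(-2.5) + v(-1.75) + v(-1) + ...].
Sum = 27.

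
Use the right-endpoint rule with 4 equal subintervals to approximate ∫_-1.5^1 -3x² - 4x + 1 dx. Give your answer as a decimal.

Δx = (1 − (-1.5))/4 = 0.625.
Right endpoints: -0.875, -0.25, 0.375, 1.
f(-0.875) = 2.203125, f(-0.25) = 1.8125, f(0.375) = -0.921875, f(1) = -6.
Sum = Δx · [f(-0.875) + f(-0.25) + f(0.375) + f(1)].
Sum = -1.81640625.

-1.81640625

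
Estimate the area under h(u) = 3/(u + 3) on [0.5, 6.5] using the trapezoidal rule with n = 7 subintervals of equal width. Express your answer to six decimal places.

Δu = (6.5 − 0.5)/7 = 6/7.
h(0.5) = 6/7, h(19/14) = 42/61, h(31/14) = 42/73, h(43/14) = 42/85, h(55/14) = 42/97, h(67/14) = 42/109, h(79/14) = 42/121, h(6.5) = 6/19.
T_7 = (Δu/2)·[h(u_0) + 2h(u_1) + ... + 2h(u_{6}) + h(u_7)].
Sum ≈ 3.008459.

3.008459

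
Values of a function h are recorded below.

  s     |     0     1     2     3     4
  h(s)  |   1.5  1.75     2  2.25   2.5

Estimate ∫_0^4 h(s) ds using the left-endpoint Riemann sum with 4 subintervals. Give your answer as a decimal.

7.5

Δs = 1.
Sum = 1·[1.5 + 1.75 + 2 + 2.25] = 7.5.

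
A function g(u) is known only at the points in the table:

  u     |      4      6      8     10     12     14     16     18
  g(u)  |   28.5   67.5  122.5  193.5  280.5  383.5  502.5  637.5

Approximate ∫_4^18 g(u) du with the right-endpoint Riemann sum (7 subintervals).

4375

Δu = 2.
Sum = 2·[67.5 + 122.5 + 193.5 + 280.5 + 383.5 + 502.5 + 637.5] = 4375.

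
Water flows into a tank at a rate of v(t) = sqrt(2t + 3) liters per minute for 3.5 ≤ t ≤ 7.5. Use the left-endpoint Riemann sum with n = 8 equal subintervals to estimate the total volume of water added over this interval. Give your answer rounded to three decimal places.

Δt = (7.5 − 3.5)/8 = 0.5.
Left endpoints: 3.5, 4, 4.5, 5, 5.5, 6, 6.5, 7.
v(3.5) ≈ 3.162, v(4) ≈ 3.317, v(4.5) ≈ 3.464, v(5) ≈ 3.606, v(5.5) ≈ 3.742, v(6) ≈ 3.873, v(6.5) ≈ 4.000, v(7) ≈ 4.123.
Sum = Δt · [v(3.5) + v(4) + v(4.5) + ...].
Sum ≈ 14.643.

14.643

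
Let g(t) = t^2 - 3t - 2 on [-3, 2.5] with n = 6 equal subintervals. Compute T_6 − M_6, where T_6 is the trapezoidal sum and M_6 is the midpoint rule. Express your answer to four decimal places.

T_6 ≈ 8.103588.
M_6 ≈ 6.948206.
T_6 − M_6 ≈ 1.1554.

1.1554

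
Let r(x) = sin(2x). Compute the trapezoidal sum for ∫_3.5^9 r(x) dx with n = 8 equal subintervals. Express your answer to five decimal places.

0.03918

Δx = (9 − 3.5)/8 = 0.6875.
r(3.5) ≈ 0.65699, r(4.1875) ≈ 0.86731, r(4.875) ≈ -0.31952, r(5.5625) ≈ -0.99164, r(6.25) ≈ -0.06632, r(6.9375) ≈ 0.96583, r(7.625) ≈ 0.44212, r(8.3125) ≈ -0.79380, r(9) ≈ -0.75099.
T_8 = (Δx/2)·[r(x_0) + 2r(x_1) + ... + 2r(x_{7}) + r(x_8)].
Sum ≈ 0.03918.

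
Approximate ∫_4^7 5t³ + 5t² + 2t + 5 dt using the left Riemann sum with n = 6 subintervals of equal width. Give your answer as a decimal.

2813.6875

Δt = (7 − 4)/6 = 0.5.
Left endpoints: 4, 4.5, 5, 5.5, 6, 6.5.
f(4) = 413, f(4.5) = 570.875, f(5) = 765, f(5.5) = 999.125, f(6) = 1277, f(6.5) = 1602.375.
Sum = Δt · [f(4) + f(4.5) + f(5) + ...].
Sum = 2813.6875.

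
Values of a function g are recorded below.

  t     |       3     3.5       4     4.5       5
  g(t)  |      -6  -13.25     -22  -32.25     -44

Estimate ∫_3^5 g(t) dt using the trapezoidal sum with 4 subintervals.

Δt = 0.5.
T_4 = (0.5/2)·[(-6) + 2·(-13.25) + 2·(-22) + 2·(-32.25) + (-44)] = -46.25.

-46.25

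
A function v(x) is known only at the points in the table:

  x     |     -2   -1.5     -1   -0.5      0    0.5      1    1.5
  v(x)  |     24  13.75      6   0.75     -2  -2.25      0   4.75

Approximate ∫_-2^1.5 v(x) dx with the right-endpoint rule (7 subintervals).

Δx = 0.5.
Sum = 0.5·[13.75 + 6 + 0.75 + (-2) + (-2.25) + 0 + 4.75] = 10.5.

10.5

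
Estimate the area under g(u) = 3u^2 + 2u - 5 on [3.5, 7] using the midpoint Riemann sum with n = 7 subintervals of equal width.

Δu = (7 − 3.5)/7 = 0.5.
Midpoints: 3.75, 4.25, 4.75, 5.25, 5.75, 6.25, 6.75.
g(3.75) = 44.6875, g(4.25) = 57.6875, g(4.75) = 72.1875, g(5.25) = 88.1875, g(5.75) = 105.6875, g(6.25) = 124.6875, g(6.75) = 145.1875.
Sum = Δu · [g(3.75) + g(4.25) + g(4.75) + ...].
Sum = 319.15625.

319.15625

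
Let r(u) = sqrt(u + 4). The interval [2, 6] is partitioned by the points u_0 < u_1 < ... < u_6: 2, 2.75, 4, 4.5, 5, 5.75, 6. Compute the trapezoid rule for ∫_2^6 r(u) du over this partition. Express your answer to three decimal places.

Subinterval widths: 0.75, 1.25, 0.5, 0.5, 0.75, 0.25.
r(2) ≈ 2.449, r(2.75) ≈ 2.598, r(4) ≈ 2.828, r(4.5) ≈ 2.915, r(5) ≈ 3.000, r(5.75) ≈ 3.122, r(6) ≈ 3.162.
On each subinterval the trapezoid contributes (Δu_i/2)·[r(u_{i-1}) + r(u_i)].
Sum ≈ 11.281.

11.281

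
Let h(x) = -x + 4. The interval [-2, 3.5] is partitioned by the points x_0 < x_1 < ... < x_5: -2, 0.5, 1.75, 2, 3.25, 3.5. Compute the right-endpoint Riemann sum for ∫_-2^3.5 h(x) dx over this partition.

13.125

Subinterval widths: 2.5, 1.25, 0.25, 1.25, 0.25.
Right endpoints: 0.5, 1.75, 2, 3.25, 3.5.
h(0.5) = 3.5, h(1.75) = 2.25, h(2) = 2, h(3.25) = 0.75, h(3.5) = 0.5.
Sum = Σ Δx_i · h(x_i).
Sum = 13.125.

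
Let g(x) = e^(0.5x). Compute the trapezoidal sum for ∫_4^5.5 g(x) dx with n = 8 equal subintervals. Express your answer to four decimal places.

Δx = (5.5 − 4)/8 = 0.1875.
g(4) ≈ 7.3891, g(4.1875) ≈ 8.1153, g(4.375) ≈ 8.9129, g(4.5625) ≈ 9.7889, g(4.75) ≈ 10.7510, g(4.9375) ≈ 11.8077, g(5.125) ≈ 12.9682, g(5.3125) ≈ 14.2428, g(5.5) ≈ 15.6426.
T_8 = (Δx/2)·[g(x_0) + 2g(x_1) + ... + 2g(x_{7}) + g(x_8)].
Sum ≈ 16.5192.

16.5192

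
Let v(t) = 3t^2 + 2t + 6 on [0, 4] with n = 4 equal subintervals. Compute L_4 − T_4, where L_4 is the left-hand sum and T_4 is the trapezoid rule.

-28

L_4 = 78.
T_4 = 106.
L_4 − T_4 = -28.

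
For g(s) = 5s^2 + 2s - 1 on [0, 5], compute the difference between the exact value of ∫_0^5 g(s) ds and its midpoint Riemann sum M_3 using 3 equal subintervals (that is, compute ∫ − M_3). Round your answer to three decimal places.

5.787

Exact integral: ∫_0^5 g(s) ds ≈ 228.33333.
M_3 ≈ 222.54630.
Error ≈ 228.33333 − 222.54630 ≈ 5.787.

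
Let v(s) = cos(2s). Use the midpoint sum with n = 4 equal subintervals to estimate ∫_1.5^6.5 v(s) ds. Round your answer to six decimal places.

Δs = (6.5 − 1.5)/4 = 1.25.
Midpoints: 2.125, 3.375, 4.625, 5.875.
v(2.125) ≈ -0.446087, v(3.375) ≈ 0.893006, v(4.625) ≈ -0.984765, v(5.875) ≈ 0.684870.
Sum = Δs · [v(2.125) + v(3.375) + v(4.625) + v(5.875)].
Sum ≈ 0.183780.

0.183780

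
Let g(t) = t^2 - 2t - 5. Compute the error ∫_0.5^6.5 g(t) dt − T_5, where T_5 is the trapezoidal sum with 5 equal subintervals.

Exact integral: ∫_0.5^6.5 g(t) dt = 19.5.
T_5 = 20.94.
Error = 19.5 − 20.94 = -1.44.

-1.44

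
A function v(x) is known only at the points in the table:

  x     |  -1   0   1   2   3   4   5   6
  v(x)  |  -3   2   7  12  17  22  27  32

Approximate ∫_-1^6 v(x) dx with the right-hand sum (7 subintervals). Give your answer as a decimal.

119

Δx = 1.
Sum = 1·[2 + 7 + 12 + 17 + 22 + 27 + 32] = 119.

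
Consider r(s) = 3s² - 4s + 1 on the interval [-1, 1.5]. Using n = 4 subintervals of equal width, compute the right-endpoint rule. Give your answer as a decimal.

2.91015625

Δs = (1.5 − (-1))/4 = 0.625.
Right endpoints: -0.375, 0.25, 0.875, 1.5.
r(-0.375) = 2.921875, r(0.25) = 0.1875, r(0.875) = -0.203125, r(1.5) = 1.75.
Sum = Δs · [r(-0.375) + r(0.25) + r(0.875) + r(1.5)].
Sum = 2.91015625.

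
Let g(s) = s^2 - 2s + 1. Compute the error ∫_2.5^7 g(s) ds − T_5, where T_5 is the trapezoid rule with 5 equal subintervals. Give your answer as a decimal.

-0.6075

Exact integral: ∫_2.5^7 g(s) ds = 70.875.
T_5 = 71.4825.
Error = 70.875 − 71.4825 = -0.6075.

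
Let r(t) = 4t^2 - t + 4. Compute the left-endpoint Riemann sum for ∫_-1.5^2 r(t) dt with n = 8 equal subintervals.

Δt = (2 − (-1.5))/8 = 0.4375.
Left endpoints: -1.5, -1.0625, -0.625, -0.1875, 0.25, 0.6875, 1.125, 1.5625.
r(-1.5) = 14.5, r(-1.0625) = 9.578125, r(-0.625) = 6.1875, r(-0.1875) = 4.328125, r(0.25) = 4, r(0.6875) = 5.203125, r(1.125) = 7.9375, r(1.5625) = 12.203125.
Sum = Δt · [r(-1.5) + r(-1.0625) + r(-0.625) + ...].
Sum = 27.97265625.

27.97265625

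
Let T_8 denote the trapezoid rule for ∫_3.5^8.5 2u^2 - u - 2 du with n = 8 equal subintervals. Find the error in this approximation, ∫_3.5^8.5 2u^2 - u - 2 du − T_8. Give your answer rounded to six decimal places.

-0.651042

Exact integral: ∫_3.5^8.5 f(u) du ≈ 340.83333333.
T_8 = 341.484375.
Error ≈ 340.83333333 − 341.484375 ≈ -0.651042.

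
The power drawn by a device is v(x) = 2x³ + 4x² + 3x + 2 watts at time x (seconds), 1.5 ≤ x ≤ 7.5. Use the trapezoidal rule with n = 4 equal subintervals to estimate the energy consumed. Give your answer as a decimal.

Δx = (7.5 − 1.5)/4 = 1.5.
v(1.5) = 22.25, v(3) = 101, v(4.5) = 278.75, v(6) = 596, v(7.5) = 1093.25.
T_4 = (Δx/2)·[v(x_0) + 2v(x_1) + 2v(x_2) + 2v(x_3) + v(x_4)].
Sum = 2300.25.

2300.25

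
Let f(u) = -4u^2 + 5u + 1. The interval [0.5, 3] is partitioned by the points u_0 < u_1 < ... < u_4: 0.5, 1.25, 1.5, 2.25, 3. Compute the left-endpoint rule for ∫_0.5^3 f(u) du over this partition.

Subinterval widths: 0.75, 0.25, 0.75, 0.75.
Left endpoints: 0.5, 1.25, 1.5, 2.25.
f(0.5) = 2.5, f(1.25) = 1, f(1.5) = -0.5, f(2.25) = -8.
Sum = Σ Δu_i · f(u_i).
Sum = -4.25.

-4.25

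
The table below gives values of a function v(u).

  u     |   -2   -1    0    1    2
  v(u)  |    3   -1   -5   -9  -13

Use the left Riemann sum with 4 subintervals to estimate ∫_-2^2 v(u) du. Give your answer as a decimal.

Δu = 1.
Sum = 1·[3 + (-1) + (-5) + (-9)] = -12.

-12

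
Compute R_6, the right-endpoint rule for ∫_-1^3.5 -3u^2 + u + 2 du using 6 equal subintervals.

Δu = (3.5 − (-1))/6 = 0.75.
Right endpoints: -0.25, 0.5, 1.25, 2, 2.75, 3.5.
f(-0.25) = 1.5625, f(0.5) = 1.75, f(1.25) = -1.4375, f(2) = -8, f(2.75) = -17.9375, f(3.5) = -31.25.
Sum = Δu · [f(-0.25) + f(0.5) + f(1.25) + ...].
Sum = -41.484375.

-41.484375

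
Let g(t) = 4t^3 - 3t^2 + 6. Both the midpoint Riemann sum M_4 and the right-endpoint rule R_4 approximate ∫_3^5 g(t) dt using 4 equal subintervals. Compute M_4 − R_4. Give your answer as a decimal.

M_4 = 456.125.
R_4 = 547.75.
M_4 − R_4 = -91.625.

-91.625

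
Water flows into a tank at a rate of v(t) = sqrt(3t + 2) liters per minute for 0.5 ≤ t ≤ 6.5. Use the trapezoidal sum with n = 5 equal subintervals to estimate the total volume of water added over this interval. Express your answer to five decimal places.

Δt = (6.5 − 0.5)/5 = 1.2.
v(0.5) ≈ 1.87083, v(1.7) ≈ 2.66458, v(2.9) ≈ 3.27109, v(4.1) ≈ 3.78153, v(5.3) ≈ 4.23084, v(6.5) ≈ 4.63681.
T_5 = (Δt/2)·[v(t_0) + 2v(t_1) + ... + 2v(t_{4}) + v(t_5)].
Sum ≈ 20.64223.

20.64223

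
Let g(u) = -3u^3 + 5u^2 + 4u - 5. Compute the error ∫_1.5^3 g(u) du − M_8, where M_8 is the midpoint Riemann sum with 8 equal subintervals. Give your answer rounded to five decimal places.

-0.06702

Exact integral: ∫_1.5^3 g(u) du = -11.578125.
M_8 ≈ -11.5111084.
Error ≈ -11.578125 − (-11.5111084) ≈ -0.06702.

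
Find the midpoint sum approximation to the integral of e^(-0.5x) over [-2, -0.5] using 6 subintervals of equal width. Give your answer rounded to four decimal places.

2.8666

Δx = (-0.5 − (-2))/6 = 0.25.
Midpoints: -1.875, -1.625, -1.375, -1.125, -0.875, -0.625.
f(-1.875) ≈ 2.5536, f(-1.625) ≈ 2.2535, f(-1.375) ≈ 1.9887, f(-1.125) ≈ 1.7551, f(-0.875) ≈ 1.5488, f(-0.625) ≈ 1.3668.
Sum = Δx · [f(-1.875) + f(-1.625) + f(-1.375) + ...].
Sum ≈ 2.8666.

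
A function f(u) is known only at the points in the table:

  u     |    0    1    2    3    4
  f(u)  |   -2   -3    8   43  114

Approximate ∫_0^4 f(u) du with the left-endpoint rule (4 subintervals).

46

Δu = 1.
Sum = 1·[(-2) + (-3) + 8 + 43] = 46.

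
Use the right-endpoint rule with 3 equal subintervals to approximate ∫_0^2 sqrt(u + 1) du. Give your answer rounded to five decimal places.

3.03371

Δu = (2 − 0)/3 = 2/3.
Right endpoints: 2/3, 4/3, 2.
f(2/3) ≈ 1.29099, f(4/3) ≈ 1.52753, f(2) ≈ 1.73205.
Sum = Δu · [f(2/3) + f(4/3) + f(2)].
Sum ≈ 3.03371.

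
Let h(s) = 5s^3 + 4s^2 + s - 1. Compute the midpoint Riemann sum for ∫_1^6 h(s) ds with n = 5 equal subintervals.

Δs = (6 − 1)/5 = 1.
Midpoints: 1.5, 2.5, 3.5, 4.5, 5.5.
h(1.5) = 26.375, h(2.5) = 104.625, h(3.5) = 265.875, h(4.5) = 540.125, h(5.5) = 957.375.
Sum = Δs · [h(1.5) + h(2.5) + h(3.5) + h(4.5) + h(5.5)].
Sum = 1894.375.

1894.375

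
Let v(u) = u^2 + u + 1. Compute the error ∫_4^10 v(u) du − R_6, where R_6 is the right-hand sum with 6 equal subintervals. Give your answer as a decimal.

-46

Exact integral: ∫_4^10 v(u) du = 360.
R_6 = 406.
Error = 360 − 406 = -46.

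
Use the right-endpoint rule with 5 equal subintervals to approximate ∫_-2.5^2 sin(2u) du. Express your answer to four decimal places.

Δu = (2 − (-2.5))/5 = 0.9.
Right endpoints: -1.6, -0.7, 0.2, 1.1, 2.
f(-1.6) ≈ 0.0584, f(-0.7) ≈ -0.9854, f(0.2) ≈ 0.3894, f(1.1) ≈ 0.8085, f(2) ≈ -0.7568.
Sum = Δu · [f(-1.6) + f(-0.7) + f(0.2) + f(1.1) + f(2)].
Sum ≈ -0.4374.

-0.4374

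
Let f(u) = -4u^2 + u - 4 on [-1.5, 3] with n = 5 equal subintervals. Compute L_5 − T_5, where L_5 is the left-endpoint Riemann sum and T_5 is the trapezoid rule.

L_5 = -47.43.
T_5 = -57.555.
L_5 − T_5 = 10.125.

10.125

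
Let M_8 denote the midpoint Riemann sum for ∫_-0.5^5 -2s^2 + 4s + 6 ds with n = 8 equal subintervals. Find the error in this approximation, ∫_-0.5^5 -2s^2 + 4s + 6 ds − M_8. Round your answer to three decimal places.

-0.433

Exact integral: ∫_-0.5^5 f(s) ds ≈ -0.91667.
M_8 ≈ -0.48340.
Error ≈ -0.91667 − (-0.48340) ≈ -0.433.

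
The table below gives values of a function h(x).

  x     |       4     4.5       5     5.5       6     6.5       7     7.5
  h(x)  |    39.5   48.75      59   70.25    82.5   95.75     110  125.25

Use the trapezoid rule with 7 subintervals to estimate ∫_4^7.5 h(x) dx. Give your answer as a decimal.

274.3125

Δx = 0.5.
T_7 = (0.5/2)·[39.5 + 2·48.75 + 2·59 + 2·70.25 + 2·82.5 + 2·95.75 + 2·110 + 125.25] = 274.3125.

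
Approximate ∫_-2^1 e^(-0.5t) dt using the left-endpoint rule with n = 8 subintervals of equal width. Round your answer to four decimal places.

4.6318

Δt = (1 − (-2))/8 = 0.375.
Left endpoints: -2, -1.625, -1.25, -0.875, -0.5, -0.125, 0.25, 0.625.
f(-2) ≈ 2.7183, f(-1.625) ≈ 2.2535, f(-1.25) ≈ 1.8682, f(-0.875) ≈ 1.5488, f(-0.5) ≈ 1.2840, f(-0.125) ≈ 1.0645, f(0.25) ≈ 0.8825, f(0.625) ≈ 0.7316.
Sum = Δt · [f(-2) + f(-1.625) + f(-1.25) + ...].
Sum ≈ 4.6318.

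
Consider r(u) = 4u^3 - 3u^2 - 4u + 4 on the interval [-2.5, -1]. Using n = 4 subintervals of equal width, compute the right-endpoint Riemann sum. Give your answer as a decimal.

Δu = (-1 − (-2.5))/4 = 0.375.
Right endpoints: -2.125, -1.75, -1.375, -1.
r(-2.125) = -39.4296875, r(-1.75) = -19.625, r(-1.375) = -6.5703125, r(-1) = 1.
Sum = Δu · [r(-2.125) + r(-1.75) + r(-1.375) + r(-1)].
Sum = -24.234375.

-24.234375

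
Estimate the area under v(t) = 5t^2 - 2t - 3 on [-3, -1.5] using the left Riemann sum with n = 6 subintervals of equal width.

46.296875

Δt = (-1.5 − (-3))/6 = 0.25.
Left endpoints: -3, -2.75, -2.5, -2.25, -2, -1.75.
v(-3) = 48, v(-2.75) = 40.3125, v(-2.5) = 33.25, v(-2.25) = 26.8125, v(-2) = 21, v(-1.75) = 15.8125.
Sum = Δt · [v(-3) + v(-2.75) + v(-2.5) + ...].
Sum = 46.296875.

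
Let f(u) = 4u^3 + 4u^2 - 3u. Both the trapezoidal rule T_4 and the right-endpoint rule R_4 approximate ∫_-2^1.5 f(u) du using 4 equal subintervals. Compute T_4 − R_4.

T_4 = 7.30078125.
R_4 = 19.55078125.
T_4 − R_4 = -12.25.

-12.25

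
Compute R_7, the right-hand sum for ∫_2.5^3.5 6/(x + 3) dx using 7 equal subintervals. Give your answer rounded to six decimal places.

0.990432

Δx = (3.5 − 2.5)/7 = 1/7.
Right endpoints: 37/14, 39/14, 41/14, 43/14, 45/14, 47/14, 3.5.
f(37/14) = 84/79, f(39/14) = 28/27, f(41/14) = 84/83, f(43/14) = 84/85, f(45/14) = 28/29, f(47/14) = 84/89, f(3.5) = 12/13.
Sum = Δx · [f(37/14) + f(39/14) + f(41/14) + ...].
Sum ≈ 0.990432.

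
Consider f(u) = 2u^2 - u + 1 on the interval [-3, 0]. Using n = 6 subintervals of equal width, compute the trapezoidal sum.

Δu = (0 − (-3))/6 = 0.5.
f(-3) = 22, f(-2.5) = 16, f(-2) = 11, f(-1.5) = 7, f(-1) = 4, f(-0.5) = 2, f(0) = 1.
T_6 = (Δu/2)·[f(u_0) + 2f(u_1) + ... + 2f(u_{5}) + f(u_6)].
Sum = 25.75.

25.75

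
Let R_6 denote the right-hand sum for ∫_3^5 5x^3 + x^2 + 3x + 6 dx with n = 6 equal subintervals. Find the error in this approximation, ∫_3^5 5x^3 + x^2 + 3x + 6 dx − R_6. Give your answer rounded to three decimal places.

-87.593

Exact integral: ∫_3^5 f(x) dx ≈ 748.66667.
R_6 ≈ 836.25926.
Error ≈ 748.66667 − 836.25926 ≈ -87.593.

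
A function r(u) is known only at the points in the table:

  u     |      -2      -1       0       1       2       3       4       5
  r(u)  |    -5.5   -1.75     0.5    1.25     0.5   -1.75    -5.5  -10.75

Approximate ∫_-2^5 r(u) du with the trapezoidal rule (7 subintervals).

-14.875

Δu = 1.
T_7 = (1/2)·[(-5.5) + 2·(-1.75) + 2·0.5 + 2·1.25 + 2·0.5 + 2·(-1.75) + 2·(-5.5) + (-10.75)] = -14.875.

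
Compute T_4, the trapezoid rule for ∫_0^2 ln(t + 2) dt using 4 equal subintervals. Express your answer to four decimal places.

Δt = (2 − 0)/4 = 0.5.
f(0) ≈ 0.6931, f(0.5) ≈ 0.9163, f(1) ≈ 1.0986, f(1.5) ≈ 1.2528, f(2) ≈ 1.3863.
T_4 = (Δt/2)·[f(t_0) + 2f(t_1) + 2f(t_2) + 2f(t_3) + f(t_4)].
Sum ≈ 2.1537.

2.1537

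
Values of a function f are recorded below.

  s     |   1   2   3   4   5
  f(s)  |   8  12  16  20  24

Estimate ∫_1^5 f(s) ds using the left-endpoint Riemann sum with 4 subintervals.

56

Δs = 1.
Sum = 1·[8 + 12 + 16 + 20] = 56.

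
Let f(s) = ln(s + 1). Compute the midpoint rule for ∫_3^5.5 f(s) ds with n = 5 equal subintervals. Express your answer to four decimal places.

4.1225

Δs = (5.5 − 3)/5 = 0.5.
Midpoints: 3.25, 3.75, 4.25, 4.75, 5.25.
f(3.25) ≈ 1.4469, f(3.75) ≈ 1.5581, f(4.25) ≈ 1.6582, f(4.75) ≈ 1.7492, f(5.25) ≈ 1.8326.
Sum = Δs · [f(3.25) + f(3.75) + f(4.25) + f(4.75) + f(5.25)].
Sum ≈ 4.1225.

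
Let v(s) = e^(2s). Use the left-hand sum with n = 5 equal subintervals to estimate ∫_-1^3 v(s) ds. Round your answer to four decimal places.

Δs = (3 − (-1))/5 = 0.8.
Left endpoints: -1, -0.2, 0.6, 1.4, 2.2.
v(-1) ≈ 0.1353, v(-0.2) ≈ 0.6703, v(0.6) ≈ 3.3201, v(1.4) ≈ 16.4446, v(2.2) ≈ 81.4509.
Sum = Δs · [v(-1) + v(-0.2) + v(0.6) + v(1.4) + v(2.2)].
Sum ≈ 81.6170.

81.6170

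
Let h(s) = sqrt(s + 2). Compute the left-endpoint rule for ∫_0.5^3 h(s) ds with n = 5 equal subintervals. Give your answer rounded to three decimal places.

4.653

Δs = (3 − 0.5)/5 = 0.5.
Left endpoints: 0.5, 1, 1.5, 2, 2.5.
h(0.5) ≈ 1.581, h(1) ≈ 1.732, h(1.5) ≈ 1.871, h(2) ≈ 2.000, h(2.5) ≈ 2.121.
Sum = Δs · [h(0.5) + h(1) + h(1.5) + h(2) + h(2.5)].
Sum ≈ 4.653.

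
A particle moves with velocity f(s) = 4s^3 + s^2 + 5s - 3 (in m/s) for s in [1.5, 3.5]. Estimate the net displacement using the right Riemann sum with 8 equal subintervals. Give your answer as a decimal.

Δs = (3.5 − 1.5)/8 = 0.25.
Right endpoints: 1.75, 2, 2.25, 2.5, 2.75, 3, 3.25, 3.5.
f(1.75) = 30.25, f(2) = 43, f(2.25) = 58.875, f(2.5) = 78.25, f(2.75) = 101.5, f(3) = 129, f(3.25) = 161.125, f(3.5) = 198.25.
Sum = Δs · [f(1.75) + f(2) + f(2.25) + ...].
Sum = 200.0625.

200.0625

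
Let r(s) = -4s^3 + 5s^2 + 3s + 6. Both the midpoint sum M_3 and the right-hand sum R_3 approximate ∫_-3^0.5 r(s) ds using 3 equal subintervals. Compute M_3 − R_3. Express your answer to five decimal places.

M_3 ≈ 126.0810185.
R_3 ≈ 67.2129630.
M_3 − R_3 ≈ 58.86806.

58.86806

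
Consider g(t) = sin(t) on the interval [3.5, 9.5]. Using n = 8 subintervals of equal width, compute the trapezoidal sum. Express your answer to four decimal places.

0.0578

Δt = (9.5 − 3.5)/8 = 0.75.
g(3.5) ≈ -0.3508, g(4.25) ≈ -0.8950, g(5) ≈ -0.9589, g(5.75) ≈ -0.5083, g(6.5) ≈ 0.2151, g(7.25) ≈ 0.8231, g(8) ≈ 0.9894, g(8.75) ≈ 0.6247, g(9.5) ≈ -0.0752.
T_8 = (Δt/2)·[g(t_0) + 2g(t_1) + ... + 2g(t_{7}) + g(t_8)].
Sum ≈ 0.0578.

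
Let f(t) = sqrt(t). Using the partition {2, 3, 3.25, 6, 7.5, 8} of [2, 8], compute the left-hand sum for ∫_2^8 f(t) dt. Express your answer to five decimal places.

Subinterval widths: 1, 0.25, 2.75, 1.5, 0.5.
Left endpoints: 2, 3, 3.25, 6, 7.5.
f(2) ≈ 1.41421, f(3) ≈ 1.73205, f(3.25) ≈ 1.80278, f(6) ≈ 2.44949, f(7.5) ≈ 2.73861.
Sum = Σ Δt_i · f(t_i).
Sum ≈ 11.84840.

11.84840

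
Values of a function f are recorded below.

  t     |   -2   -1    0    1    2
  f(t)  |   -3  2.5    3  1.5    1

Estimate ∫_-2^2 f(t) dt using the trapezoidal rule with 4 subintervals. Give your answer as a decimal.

6

Δt = 1.
T_4 = (1/2)·[(-3) + 2·2.5 + 2·3 + 2·1.5 + 1] = 6.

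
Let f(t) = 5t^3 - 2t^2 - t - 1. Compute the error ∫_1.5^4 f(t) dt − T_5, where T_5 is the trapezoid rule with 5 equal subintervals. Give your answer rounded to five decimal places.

Exact integral: ∫_1.5^4 f(t) dt ≈ 263.8802083.
T_5 = 267.96875.
Error ≈ 263.8802083 − 267.96875 ≈ -4.08854.

-4.08854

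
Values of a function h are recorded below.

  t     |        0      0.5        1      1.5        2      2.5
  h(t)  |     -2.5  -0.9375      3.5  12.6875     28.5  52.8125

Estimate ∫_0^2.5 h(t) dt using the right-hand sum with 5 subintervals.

Δt = 0.5.
Sum = 0.5·[(-0.9375) + 3.5 + 12.6875 + 28.5 + 52.8125] = 48.28125.

48.28125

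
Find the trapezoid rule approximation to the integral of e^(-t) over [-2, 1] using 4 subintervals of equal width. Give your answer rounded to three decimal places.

7.347

Δt = (1 − (-2))/4 = 0.75.
f(-2) ≈ 7.389, f(-1.25) ≈ 3.490, f(-0.5) ≈ 1.649, f(0.25) ≈ 0.779, f(1) ≈ 0.368.
T_4 = (Δt/2)·[f(t_0) + 2f(t_1) + 2f(t_2) + 2f(t_3) + f(t_4)].
Sum ≈ 7.347.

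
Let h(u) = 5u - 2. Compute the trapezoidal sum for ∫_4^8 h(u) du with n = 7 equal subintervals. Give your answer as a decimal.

Δu = (8 − 4)/7 = 4/7.
h(4) = 18, h(32/7) = 146/7, h(36/7) = 166/7, h(40/7) = 186/7, h(44/7) = 206/7, h(48/7) = 226/7, h(52/7) = 246/7, h(8) = 38.
T_7 = (Δu/2)·[h(u_0) + 2h(u_1) + ... + 2h(u_{6}) + h(u_7)].
Sum = 112.

112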